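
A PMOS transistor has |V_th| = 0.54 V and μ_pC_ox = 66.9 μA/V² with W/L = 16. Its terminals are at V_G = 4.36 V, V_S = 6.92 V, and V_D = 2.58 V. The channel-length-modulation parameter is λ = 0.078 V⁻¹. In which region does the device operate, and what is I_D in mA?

V_SG = V_S − V_G = 6.92 − 4.36 = 2.56 V; V_SD = V_S − V_D = 6.92 − 2.58 = 4.34 V.
k_p = μ_pC_ox · (W/L) = 1.07 mA/V².
V_ov = V_SG − |V_th| = 2.56 − 0.54 = 2.02 V.
Since V_SD = 4.34 V ≥ V_ov = 2.02 V, the device is in saturation.
I_D = ½ k_p V_ov² (1 + λ V_SD) = 0.5 × 1.07 × 2.02² × (1 + 0.078 × 4.34) = 2.92 mA.

Saturation; I_D = 2.92 mA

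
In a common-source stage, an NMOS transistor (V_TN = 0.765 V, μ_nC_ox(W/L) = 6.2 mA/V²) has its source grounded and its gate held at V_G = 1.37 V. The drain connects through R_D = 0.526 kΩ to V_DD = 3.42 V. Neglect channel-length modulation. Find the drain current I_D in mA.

I_D = 1.13 mA

V_GS = V_G = 1.37 V, so V_ov = 1.37 − 0.765 = 0.605 V.
Assume saturation: I_D = ½ k_n V_ov² = 0.5 × 6.2 × 0.605² = 1.13 mA, giving V_DS = V_DD − I_D R_D = 3.42 − 1.13 × 0.526 = 2.82 V.
V_DS = 2.82 V ≥ V_ov = 0.605 V, confirming saturation.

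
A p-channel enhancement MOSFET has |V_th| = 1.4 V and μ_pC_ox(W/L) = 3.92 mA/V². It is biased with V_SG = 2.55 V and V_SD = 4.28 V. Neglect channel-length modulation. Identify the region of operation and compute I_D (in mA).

Saturation; I_D = 2.59 mA

V_ov = V_SG − |V_th| = 2.55 − 1.4 = 1.15 V.
Since V_SD = 4.28 V ≥ V_ov = 1.15 V, the device is in saturation.
I_D = ½ k_p V_ov² = 0.5 × 3.92 × 1.15² = 2.59 mA.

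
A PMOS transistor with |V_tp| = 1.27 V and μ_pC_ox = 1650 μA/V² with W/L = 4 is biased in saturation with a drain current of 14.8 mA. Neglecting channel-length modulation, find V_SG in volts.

k_p = μ_pC_ox · (W/L) = 6.6 mA/V².
In saturation I_D = ½ k_p (V_SG − |V_tp|)², so V_SG − |V_tp| = √(2 I_D / k_p) = √(2 × 14.8 / 6.6) = 2.12 V.
V_SG = 1.27 + 2.12 = 3.39 V.

V_SG = 3.39 V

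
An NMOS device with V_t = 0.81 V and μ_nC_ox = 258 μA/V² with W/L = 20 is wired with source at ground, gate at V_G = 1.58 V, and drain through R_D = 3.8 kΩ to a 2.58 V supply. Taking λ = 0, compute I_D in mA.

V_GS = V_G = 1.58 V, so V_ov = 1.58 − 0.81 = 0.77 V.
k_n = μ_nC_ox · (W/L) = 5.16 mA/V².
Assume saturation: I_D = ½ k_n V_ov² = 0.5 × 5.16 × 0.77² = 1.53 mA, giving V_DS = V_DD − I_D R_D = 2.58 − 1.53 × 3.8 = -3.23 V.
But -3.23 V < V_ov = 0.77 V, so the device is actually in triode.
In triode I_D = k_n[V_ov V_DS − ½ V_DS²] and I_D = (V_DD − V_DS)/R_D. Equating: 9.8 V_DS² − 16.1 V_DS + 2.58 = 0, giving V_DS = 0.18 V (the root below V_ov).
I_D = (2.58 − 0.18) / 3.8 = 0.632 mA.

I_D = 0.632 mA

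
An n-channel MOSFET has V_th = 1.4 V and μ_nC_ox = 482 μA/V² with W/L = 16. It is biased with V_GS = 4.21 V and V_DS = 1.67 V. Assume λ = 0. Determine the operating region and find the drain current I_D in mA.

k_n = μ_nC_ox · (W/L) = 7.712 mA/V².
V_ov = V_GS − V_th = 4.21 − 1.4 = 2.81 V.
Since V_DS = 1.67 V < V_ov = 2.81 V, the device is in the triode region.
I_D = k_n [V_ov · V_DS − ½ V_DS²] = 7.712 × [2.81 × 1.67 − 0.5 × 1.67²] = 25.4 mA.

Triode; I_D = 25.4 mA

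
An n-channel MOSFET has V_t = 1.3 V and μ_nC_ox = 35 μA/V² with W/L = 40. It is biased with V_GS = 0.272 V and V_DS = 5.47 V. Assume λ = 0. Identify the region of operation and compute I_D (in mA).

Cutoff; I_D = 0 mA

V_GS = 0.272 V < V_t = 1.3 V, so the transistor is in cutoff.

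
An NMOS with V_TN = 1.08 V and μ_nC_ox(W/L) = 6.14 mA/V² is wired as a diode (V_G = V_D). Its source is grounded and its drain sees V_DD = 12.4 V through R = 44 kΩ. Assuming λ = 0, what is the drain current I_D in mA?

I_D = 0.251 mA

With gate tied to drain, V_GS = V_DS ≥ V_GS − V_TN, so the device is in saturation.
KCL at the drain: ½ k_n (V_GS − V_TN)² = (V_DD − V_GS)/R.
Let x = V_GS − 1.08. Then 135 x² + x − 11.32 = 0, giving x = 0.286 V (positive root), so V_GS = 1.37 V.
I_D = (V_DD − V_GS)/R = (12.4 − 1.37) / 44 = 0.251 mA.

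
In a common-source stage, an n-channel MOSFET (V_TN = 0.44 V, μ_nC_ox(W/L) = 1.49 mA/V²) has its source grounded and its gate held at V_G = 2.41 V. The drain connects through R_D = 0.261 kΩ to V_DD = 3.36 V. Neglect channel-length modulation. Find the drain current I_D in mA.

V_GS = V_G = 2.41 V, so V_ov = 2.41 − 0.44 = 1.97 V.
Assume saturation: I_D = ½ k_n V_ov² = 0.5 × 1.49 × 1.97² = 2.89 mA, giving V_DS = V_DD − I_D R_D = 3.36 − 2.89 × 0.261 = 2.61 V.
V_DS = 2.61 V ≥ V_ov = 1.97 V, confirming saturation.

I_D = 2.89 mA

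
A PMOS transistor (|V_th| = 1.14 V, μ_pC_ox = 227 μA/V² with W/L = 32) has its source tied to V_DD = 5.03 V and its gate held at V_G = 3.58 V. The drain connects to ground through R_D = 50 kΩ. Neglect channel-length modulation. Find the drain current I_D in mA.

V_SG = V_DD − V_G = 5.03 − 3.58 = 1.45 V, so V_ov = 1.45 − 1.14 = 0.31 V.
k_p = μ_pC_ox · (W/L) = 7.264 mA/V².
Assume saturation: I_D = ½ k_p V_ov² = 0.5 × 7.264 × 0.31² = 0.349 mA, giving V_SD = V_DD − I_D R_D = 5.03 − 0.349 × 50 = -12.4 V.
But -12.4 V < V_ov = 0.31 V, so the device is actually in triode.
In triode I_D = k_p[V_ov V_SD − ½ V_SD²] and I_D = (V_DD − V_SD)/R_D. Equating: 182 V_SD² − 113.6 V_SD + 5.03 = 0, giving V_SD = 0.048 V (the root below V_ov).
I_D = (5.03 − 0.048) / 50 = 0.0996 mA.

I_D = 0.0996 mA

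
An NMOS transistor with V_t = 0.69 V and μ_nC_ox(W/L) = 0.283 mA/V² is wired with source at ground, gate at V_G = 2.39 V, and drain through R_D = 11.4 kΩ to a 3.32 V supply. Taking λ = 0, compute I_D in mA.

V_GS = V_G = 2.39 V, so V_ov = 2.39 − 0.69 = 1.7 V.
Assume saturation: I_D = ½ k_n V_ov² = 0.5 × 0.283 × 1.7² = 0.409 mA, giving V_DS = V_DD − I_D R_D = 3.32 − 0.409 × 11.4 = -1.34 V.
But -1.34 V < V_ov = 1.7 V, so the device is actually in triode.
In triode I_D = k_n[V_ov V_DS − ½ V_DS²] and I_D = (V_DD − V_DS)/R_D. Equating: 1.61 V_DS² − 6.485 V_DS + 3.32 = 0, giving V_DS = 0.602 V (the root below V_ov).
I_D = (3.32 − 0.602) / 11.4 = 0.238 mA.

I_D = 0.238 mA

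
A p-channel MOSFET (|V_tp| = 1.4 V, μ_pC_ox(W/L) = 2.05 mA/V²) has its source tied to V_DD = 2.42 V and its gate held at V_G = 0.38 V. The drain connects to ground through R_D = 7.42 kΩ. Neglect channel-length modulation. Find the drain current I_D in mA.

V_SG = V_DD − V_G = 2.42 − 0.38 = 2.04 V, so V_ov = 2.04 − 1.4 = 0.64 V.
Assume saturation: I_D = ½ k_p V_ov² = 0.5 × 2.05 × 0.64² = 0.42 mA, giving V_SD = V_DD − I_D R_D = 2.42 − 0.42 × 7.42 = -0.695 V.
But -0.695 V < V_ov = 0.64 V, so the device is actually in triode.
In triode I_D = k_p[V_ov V_SD − ½ V_SD²] and I_D = (V_DD − V_SD)/R_D. Equating: 7.61 V_SD² − 10.74 V_SD + 2.42 = 0, giving V_SD = 0.282 V (the root below V_ov).
I_D = (2.42 − 0.282) / 7.42 = 0.288 mA.

I_D = 0.288 mA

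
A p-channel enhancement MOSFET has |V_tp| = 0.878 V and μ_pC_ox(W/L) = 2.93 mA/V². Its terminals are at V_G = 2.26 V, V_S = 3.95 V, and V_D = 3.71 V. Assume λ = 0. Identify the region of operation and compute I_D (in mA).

V_SG = V_S − V_G = 3.95 − 2.26 = 1.69 V; V_SD = V_S − V_D = 3.95 − 3.71 = 0.24 V.
V_ov = V_SG − |V_tp| = 1.69 − 0.878 = 0.812 V.
Since V_SD = 0.24 V < V_ov = 0.812 V, the device is in the triode region.
I_D = k_p [V_ov · V_SD − ½ V_SD²] = 2.93 × [0.812 × 0.24 − 0.5 × 0.24²] = 0.487 mA.

Triode; I_D = 0.487 mA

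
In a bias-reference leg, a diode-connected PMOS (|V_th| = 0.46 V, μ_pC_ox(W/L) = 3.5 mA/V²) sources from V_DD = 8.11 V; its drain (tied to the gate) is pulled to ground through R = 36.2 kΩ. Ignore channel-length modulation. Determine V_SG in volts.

V_SG = 0.800 V

With gate tied to drain, V_SG = V_SD ≥ V_SG − |V_th|, so the device is in saturation.
KCL at the drain: ½ k_p (V_SG − |V_th|)² = (V_DD − V_SG)/R.
Let x = V_SG − 0.46. Then 63.4 x² + x − 7.65 = 0, giving x = 0.34 V (positive root), so V_SG = 0.8 V.
I_D = (V_DD − V_SG)/R = (8.11 − 0.8) / 36.2 = 0.202 mA.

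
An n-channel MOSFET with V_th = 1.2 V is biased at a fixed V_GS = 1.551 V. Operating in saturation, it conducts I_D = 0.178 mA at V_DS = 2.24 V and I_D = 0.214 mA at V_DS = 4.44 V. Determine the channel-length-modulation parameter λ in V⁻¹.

λ = 0.116 V⁻¹

With V_GS fixed, I_D ∝ (1 + λ V_DS) in saturation, so I_D2/I_D1 = (1 + λ V_DS2)/(1 + λ V_DS1).
0.214/0.178 = 1.202 = (1 + 4.44 λ)/(1 + 2.24 λ).
Solving: λ (I_D1 V_DS2 − I_D2 V_DS1) = I_D2 − I_D1, so λ = (0.214 − 0.178) / (0.178 × 4.44 − 0.214 × 2.24) = 0.036 / 0.311 = 0.116 V⁻¹.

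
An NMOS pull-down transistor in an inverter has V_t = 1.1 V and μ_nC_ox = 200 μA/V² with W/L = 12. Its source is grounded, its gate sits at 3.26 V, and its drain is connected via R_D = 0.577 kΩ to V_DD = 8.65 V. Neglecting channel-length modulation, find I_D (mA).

V_GS = V_G = 3.26 V, so V_ov = 3.26 − 1.1 = 2.16 V.
k_n = μ_nC_ox · (W/L) = 2.4 mA/V².
Assume saturation: I_D = ½ k_n V_ov² = 0.5 × 2.4 × 2.16² = 5.6 mA, giving V_DS = V_DD − I_D R_D = 8.65 − 5.6 × 0.577 = 5.42 V.
V_DS = 5.42 V ≥ V_ov = 2.16 V, confirming saturation.

I_D = 5.60 mA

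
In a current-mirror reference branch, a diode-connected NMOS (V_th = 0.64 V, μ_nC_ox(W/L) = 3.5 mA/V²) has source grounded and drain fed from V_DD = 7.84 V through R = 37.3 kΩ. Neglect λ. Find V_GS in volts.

With gate tied to drain, V_GS = V_DS ≥ V_GS − V_th, so the device is in saturation.
KCL at the drain: ½ k_n (V_GS − V_th)² = (V_DD − V_GS)/R.
Let x = V_GS − 0.64. Then 65.3 x² + x − 7.2 = 0, giving x = 0.325 V (positive root), so V_GS = 0.965 V.
I_D = (V_DD − V_GS)/R = (7.84 − 0.965) / 37.3 = 0.184 mA.

V_GS = 0.965 V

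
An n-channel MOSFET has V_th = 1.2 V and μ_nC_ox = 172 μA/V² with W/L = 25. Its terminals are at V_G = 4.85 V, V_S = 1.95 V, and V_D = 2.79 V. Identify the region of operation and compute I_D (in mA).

V_GS = V_G − V_S = 4.85 − 1.95 = 2.9 V; V_DS = V_D − V_S = 2.79 − 1.95 = 0.84 V.
k_n = μ_nC_ox · (W/L) = 4.3 mA/V².
V_ov = V_GS − V_th = 2.9 − 1.2 = 1.7 V.
Since V_DS = 0.84 V < V_ov = 1.7 V, the device is in the triode region.
I_D = k_n [V_ov · V_DS − ½ V_DS²] = 4.3 × [1.7 × 0.84 − 0.5 × 0.84²] = 4.62 mA.

Triode; I_D = 4.62 mA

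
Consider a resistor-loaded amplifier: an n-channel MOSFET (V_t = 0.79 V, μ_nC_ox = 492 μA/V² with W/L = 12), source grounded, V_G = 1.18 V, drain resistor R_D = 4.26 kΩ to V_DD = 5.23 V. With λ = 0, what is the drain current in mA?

V_GS = V_G = 1.18 V, so V_ov = 1.18 − 0.79 = 0.39 V.
k_n = μ_nC_ox · (W/L) = 5.904 mA/V².
Assume saturation: I_D = ½ k_n V_ov² = 0.5 × 5.904 × 0.39² = 0.449 mA, giving V_DS = V_DD − I_D R_D = 5.23 − 0.449 × 4.26 = 3.32 V.
V_DS = 3.32 V ≥ V_ov = 0.39 V, confirming saturation.

I_D = 0.449 mA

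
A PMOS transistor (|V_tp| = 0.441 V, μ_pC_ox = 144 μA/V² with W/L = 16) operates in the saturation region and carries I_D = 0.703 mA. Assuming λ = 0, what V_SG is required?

k_p = μ_pC_ox · (W/L) = 2.304 mA/V².
In saturation I_D = ½ k_p (V_SG − |V_tp|)², so V_SG − |V_tp| = √(2 I_D / k_p) = √(2 × 0.703 / 2.304) = 0.781 V.
V_SG = 0.441 + 0.781 = 1.22 V.

V_SG = 1.22 V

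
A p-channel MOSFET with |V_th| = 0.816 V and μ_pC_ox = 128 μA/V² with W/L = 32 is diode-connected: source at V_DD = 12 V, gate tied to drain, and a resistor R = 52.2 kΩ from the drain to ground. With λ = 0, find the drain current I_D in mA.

I_D = 0.208 mA

With gate tied to drain, V_SG = V_SD ≥ V_SG − |V_th|, so the device is in saturation.
k_p = μ_pC_ox · (W/L) = 4.096 mA/V².
KCL at the drain: ½ k_p (V_SG − |V_th|)² = (V_DD − V_SG)/R.
Let x = V_SG − 0.816. Then 107 x² + x − 11.18 = 0, giving x = 0.319 V (positive root), so V_SG = 1.13 V.
I_D = (V_DD − V_SG)/R = (12 − 1.13) / 52.2 = 0.208 mA.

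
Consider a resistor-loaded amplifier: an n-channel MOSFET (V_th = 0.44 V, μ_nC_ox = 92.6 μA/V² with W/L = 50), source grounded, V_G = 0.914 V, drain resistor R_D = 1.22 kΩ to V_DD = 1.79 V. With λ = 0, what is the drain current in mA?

V_GS = V_G = 0.914 V, so V_ov = 0.914 − 0.44 = 0.474 V.
k_n = μ_nC_ox · (W/L) = 4.63 mA/V².
Assume saturation: I_D = ½ k_n V_ov² = 0.5 × 4.63 × 0.474² = 0.52 mA, giving V_DS = V_DD − I_D R_D = 1.79 − 0.52 × 1.22 = 1.16 V.
V_DS = 1.16 V ≥ V_ov = 0.474 V, confirming saturation.

I_D = 0.520 mA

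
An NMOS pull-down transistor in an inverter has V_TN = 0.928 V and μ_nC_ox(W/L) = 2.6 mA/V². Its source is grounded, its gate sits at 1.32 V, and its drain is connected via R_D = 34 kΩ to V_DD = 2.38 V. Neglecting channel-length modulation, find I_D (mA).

I_D = 0.0678 mA

V_GS = V_G = 1.32 V, so V_ov = 1.32 − 0.928 = 0.392 V.
Assume saturation: I_D = ½ k_n V_ov² = 0.5 × 2.6 × 0.392² = 0.2 mA, giving V_DS = V_DD − I_D R_D = 2.38 − 0.2 × 34 = -4.41 V.
But -4.41 V < V_ov = 0.392 V, so the device is actually in triode.
In triode I_D = k_n[V_ov V_DS − ½ V_DS²] and I_D = (V_DD − V_DS)/R_D. Equating: 44.2 V_DS² − 35.65 V_DS + 2.38 = 0, giving V_DS = 0.0734 V (the root below V_ov).
I_D = (2.38 − 0.0734) / 34 = 0.0678 mA.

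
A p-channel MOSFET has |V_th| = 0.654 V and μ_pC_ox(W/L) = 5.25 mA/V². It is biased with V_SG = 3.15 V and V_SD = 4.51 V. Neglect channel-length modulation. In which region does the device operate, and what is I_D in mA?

Saturation; I_D = 16.4 mA

V_ov = V_SG − |V_th| = 3.15 − 0.654 = 2.5 V.
Since V_SD = 4.51 V ≥ V_ov = 2.5 V, the device is in saturation.
I_D = ½ k_p V_ov² = 0.5 × 5.25 × 2.5² = 16.4 mA.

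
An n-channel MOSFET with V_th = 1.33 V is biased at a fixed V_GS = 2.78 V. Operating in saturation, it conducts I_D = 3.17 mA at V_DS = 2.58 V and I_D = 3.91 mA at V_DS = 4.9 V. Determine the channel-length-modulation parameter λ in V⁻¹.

With V_GS fixed, I_D ∝ (1 + λ V_DS) in saturation, so I_D2/I_D1 = (1 + λ V_DS2)/(1 + λ V_DS1).
3.91/3.17 = 1.233 = (1 + 4.9 λ)/(1 + 2.58 λ).
Solving: λ (I_D1 V_DS2 − I_D2 V_DS1) = I_D2 − I_D1, so λ = (3.91 − 3.17) / (3.17 × 4.9 − 3.91 × 2.58) = 0.74 / 5.45 = 0.136 V⁻¹.

λ = 0.136 V⁻¹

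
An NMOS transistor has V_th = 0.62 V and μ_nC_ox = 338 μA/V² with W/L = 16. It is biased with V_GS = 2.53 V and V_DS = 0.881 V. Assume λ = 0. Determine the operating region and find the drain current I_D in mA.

Triode; I_D = 7.00 mA

k_n = μ_nC_ox · (W/L) = 5.408 mA/V².
V_ov = V_GS − V_th = 2.53 − 0.62 = 1.91 V.
Since V_DS = 0.881 V < V_ov = 1.91 V, the device is in the triode region.
I_D = k_n [V_ov · V_DS − ½ V_DS²] = 5.408 × [1.91 × 0.881 − 0.5 × 0.881²] = 7 mA.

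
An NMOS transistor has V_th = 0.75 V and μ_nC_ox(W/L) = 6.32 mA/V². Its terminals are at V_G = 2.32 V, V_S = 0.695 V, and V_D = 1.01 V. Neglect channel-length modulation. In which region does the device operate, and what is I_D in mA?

Triode; I_D = 1.43 mA

V_GS = V_G − V_S = 2.32 − 0.695 = 1.62 V; V_DS = V_D − V_S = 1.01 − 0.695 = 0.315 V.
V_ov = V_GS − V_th = 1.62 − 0.75 = 0.875 V.
Since V_DS = 0.315 V < V_ov = 0.875 V, the device is in the triode region.
I_D = k_n [V_ov · V_DS − ½ V_DS²] = 6.32 × [0.875 × 0.315 − 0.5 × 0.315²] = 1.43 mA.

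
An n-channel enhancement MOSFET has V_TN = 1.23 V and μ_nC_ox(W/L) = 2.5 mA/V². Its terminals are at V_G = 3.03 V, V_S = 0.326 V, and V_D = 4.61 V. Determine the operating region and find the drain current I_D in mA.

V_GS = V_G − V_S = 3.03 − 0.326 = 2.7 V; V_DS = V_D − V_S = 4.61 − 0.326 = 4.28 V.
V_ov = V_GS − V_TN = 2.7 − 1.23 = 1.47 V.
Since V_DS = 4.28 V ≥ V_ov = 1.47 V, the device is in saturation.
I_D = ½ k_n V_ov² = 0.5 × 2.5 × 1.47² = 2.72 mA.

Saturation; I_D = 2.72 mA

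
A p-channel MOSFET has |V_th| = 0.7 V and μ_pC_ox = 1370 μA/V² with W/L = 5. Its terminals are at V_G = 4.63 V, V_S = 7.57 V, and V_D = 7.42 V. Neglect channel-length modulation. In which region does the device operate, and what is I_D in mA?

V_SG = V_S − V_G = 7.57 − 4.63 = 2.94 V; V_SD = V_S − V_D = 7.57 − 7.42 = 0.15 V.
k_p = μ_pC_ox · (W/L) = 6.85 mA/V².
V_ov = V_SG − |V_th| = 2.94 − 0.7 = 2.24 V.
Since V_SD = 0.15 V < V_ov = 2.24 V, the device is in the triode region.
I_D = k_p [V_ov · V_SD − ½ V_SD²] = 6.85 × [2.24 × 0.15 − 0.5 × 0.15²] = 2.22 mA.

Triode; I_D = 2.22 mA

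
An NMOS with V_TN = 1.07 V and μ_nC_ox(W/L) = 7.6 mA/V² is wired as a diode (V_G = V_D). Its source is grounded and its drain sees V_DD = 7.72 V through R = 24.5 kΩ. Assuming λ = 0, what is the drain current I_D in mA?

I_D = 0.261 mA

With gate tied to drain, V_GS = V_DS ≥ V_GS − V_TN, so the device is in saturation.
KCL at the drain: ½ k_n (V_GS − V_TN)² = (V_DD − V_GS)/R.
Let x = V_GS − 1.07. Then 93.1 x² + x − 6.65 = 0, giving x = 0.262 V (positive root), so V_GS = 1.33 V.
I_D = (V_DD − V_GS)/R = (7.72 − 1.33) / 24.5 = 0.261 mA.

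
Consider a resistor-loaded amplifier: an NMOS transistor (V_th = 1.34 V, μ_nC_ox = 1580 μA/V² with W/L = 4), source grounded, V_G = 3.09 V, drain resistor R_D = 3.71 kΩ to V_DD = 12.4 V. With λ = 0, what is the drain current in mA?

V_GS = V_G = 3.09 V, so V_ov = 3.09 − 1.34 = 1.75 V.
k_n = μ_nC_ox · (W/L) = 6.32 mA/V².
Assume saturation: I_D = ½ k_n V_ov² = 0.5 × 6.32 × 1.75² = 9.68 mA, giving V_DS = V_DD − I_D R_D = 12.4 − 9.68 × 3.71 = -23.5 V.
But -23.5 V < V_ov = 1.75 V, so the device is actually in triode.
In triode I_D = k_n[V_ov V_DS − ½ V_DS²] and I_D = (V_DD − V_DS)/R_D. Equating: 11.7 V_DS² − 42.03 V_DS + 12.4 = 0, giving V_DS = 0.324 V (the root below V_ov).
I_D = (12.4 − 0.324) / 3.71 = 3.25 mA.

I_D = 3.25 mA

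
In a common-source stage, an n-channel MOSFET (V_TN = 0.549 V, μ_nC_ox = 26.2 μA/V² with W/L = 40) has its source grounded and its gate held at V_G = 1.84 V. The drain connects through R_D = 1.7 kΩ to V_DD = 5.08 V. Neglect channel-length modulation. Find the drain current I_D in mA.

I_D = 0.873 mA

V_GS = V_G = 1.84 V, so V_ov = 1.84 − 0.549 = 1.29 V.
k_n = μ_nC_ox · (W/L) = 1.048 mA/V².
Assume saturation: I_D = ½ k_n V_ov² = 0.5 × 1.048 × 1.29² = 0.873 mA, giving V_DS = V_DD − I_D R_D = 5.08 − 0.873 × 1.7 = 3.6 V.
V_DS = 3.6 V ≥ V_ov = 1.29 V, confirming saturation.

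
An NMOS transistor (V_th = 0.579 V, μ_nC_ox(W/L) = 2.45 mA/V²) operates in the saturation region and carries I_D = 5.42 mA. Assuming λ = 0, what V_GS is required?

In saturation I_D = ½ k_n (V_GS − V_th)², so V_GS − V_th = √(2 I_D / k_n) = √(2 × 5.42 / 2.45) = 2.1 V.
V_GS = 0.579 + 2.1 = 2.68 V.

V_GS = 2.68 V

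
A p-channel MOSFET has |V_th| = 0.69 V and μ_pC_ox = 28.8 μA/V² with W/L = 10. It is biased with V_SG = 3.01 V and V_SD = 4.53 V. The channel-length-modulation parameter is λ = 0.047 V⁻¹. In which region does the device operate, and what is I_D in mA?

Saturation; I_D = 0.940 mA

k_p = μ_pC_ox · (W/L) = 0.288 mA/V².
V_ov = V_SG − |V_th| = 3.01 − 0.69 = 2.32 V.
Since V_SD = 4.53 V ≥ V_ov = 2.32 V, the device is in saturation.
I_D = ½ k_p V_ov² (1 + λ V_SD) = 0.5 × 0.288 × 2.32² × (1 + 0.047 × 4.53) = 0.94 mA.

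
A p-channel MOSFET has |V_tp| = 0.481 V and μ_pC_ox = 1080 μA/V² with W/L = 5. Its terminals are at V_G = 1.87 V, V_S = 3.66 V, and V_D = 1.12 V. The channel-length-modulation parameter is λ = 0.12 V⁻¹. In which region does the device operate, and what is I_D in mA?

Saturation; I_D = 6.04 mA

V_SG = V_S − V_G = 3.66 − 1.87 = 1.79 V; V_SD = V_S − V_D = 3.66 − 1.12 = 2.54 V.
k_p = μ_pC_ox · (W/L) = 5.4 mA/V².
V_ov = V_SG − |V_tp| = 1.79 − 0.481 = 1.31 V.
Since V_SD = 2.54 V ≥ V_ov = 1.31 V, the device is in saturation.
I_D = ½ k_p V_ov² (1 + λ V_SD) = 0.5 × 5.4 × 1.31² × (1 + 0.12 × 2.54) = 6.04 mA.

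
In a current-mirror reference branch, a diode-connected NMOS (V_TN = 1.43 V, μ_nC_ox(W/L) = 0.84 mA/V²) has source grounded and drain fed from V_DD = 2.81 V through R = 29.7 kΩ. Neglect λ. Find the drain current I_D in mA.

With gate tied to drain, V_GS = V_DS ≥ V_GS − V_TN, so the device is in saturation.
KCL at the drain: ½ k_n (V_GS − V_TN)² = (V_DD − V_GS)/R.
Let x = V_GS − 1.43. Then 12.5 x² + x − 1.38 = 0, giving x = 0.295 V (positive root), so V_GS = 1.72 V.
I_D = (V_DD − V_GS)/R = (2.81 − 1.72) / 29.7 = 0.0365 mA.

I_D = 0.0365 mA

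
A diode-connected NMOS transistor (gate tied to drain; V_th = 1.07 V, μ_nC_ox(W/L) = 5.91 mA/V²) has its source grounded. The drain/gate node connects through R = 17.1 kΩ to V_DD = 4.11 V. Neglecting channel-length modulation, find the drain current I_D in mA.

With gate tied to drain, V_GS = V_DS ≥ V_GS − V_th, so the device is in saturation.
KCL at the drain: ½ k_n (V_GS − V_th)² = (V_DD − V_GS)/R.
Let x = V_GS − 1.07. Then 50.5 x² + x − 3.04 = 0, giving x = 0.236 V (positive root), so V_GS = 1.31 V.
I_D = (V_DD − V_GS)/R = (4.11 − 1.31) / 17.1 = 0.164 mA.

I_D = 0.164 mA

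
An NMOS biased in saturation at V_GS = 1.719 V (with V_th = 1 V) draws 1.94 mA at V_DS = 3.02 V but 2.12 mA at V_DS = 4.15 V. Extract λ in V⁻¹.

With V_GS fixed, I_D ∝ (1 + λ V_DS) in saturation, so I_D2/I_D1 = (1 + λ V_DS2)/(1 + λ V_DS1).
2.12/1.94 = 1.093 = (1 + 4.15 λ)/(1 + 3.02 λ).
Solving: λ (I_D1 V_DS2 − I_D2 V_DS1) = I_D2 − I_D1, so λ = (2.12 − 1.94) / (1.94 × 4.15 − 2.12 × 3.02) = 0.18 / 1.65 = 0.109 V⁻¹.

λ = 0.109 V⁻¹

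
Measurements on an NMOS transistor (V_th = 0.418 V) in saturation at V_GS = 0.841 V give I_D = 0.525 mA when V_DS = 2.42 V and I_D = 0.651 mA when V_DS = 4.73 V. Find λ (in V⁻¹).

λ = 0.139 V⁻¹

With V_GS fixed, I_D ∝ (1 + λ V_DS) in saturation, so I_D2/I_D1 = (1 + λ V_DS2)/(1 + λ V_DS1).
0.651/0.525 = 1.24 = (1 + 4.73 λ)/(1 + 2.42 λ).
Solving: λ (I_D1 V_DS2 − I_D2 V_DS1) = I_D2 − I_D1, so λ = (0.651 − 0.525) / (0.525 × 4.73 − 0.651 × 2.42) = 0.126 / 0.908 = 0.139 V⁻¹.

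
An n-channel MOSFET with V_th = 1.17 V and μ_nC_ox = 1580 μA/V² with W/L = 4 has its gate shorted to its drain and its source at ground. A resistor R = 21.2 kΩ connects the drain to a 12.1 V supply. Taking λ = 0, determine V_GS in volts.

V_GS = 1.57 V

With gate tied to drain, V_GS = V_DS ≥ V_GS − V_th, so the device is in saturation.
k_n = μ_nC_ox · (W/L) = 6.32 mA/V².
KCL at the drain: ½ k_n (V_GS − V_th)² = (V_DD − V_GS)/R.
Let x = V_GS − 1.17. Then 67 x² + x − 10.93 = 0, giving x = 0.397 V (positive root), so V_GS = 1.57 V.
I_D = (V_DD − V_GS)/R = (12.1 − 1.57) / 21.2 = 0.497 mA.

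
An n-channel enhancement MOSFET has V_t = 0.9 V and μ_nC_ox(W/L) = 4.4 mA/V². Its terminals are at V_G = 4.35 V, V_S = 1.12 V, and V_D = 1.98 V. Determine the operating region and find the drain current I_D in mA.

V_GS = V_G − V_S = 4.35 − 1.12 = 3.23 V; V_DS = V_D − V_S = 1.98 − 1.12 = 0.86 V.
V_ov = V_GS − V_t = 3.23 − 0.9 = 2.33 V.
Since V_DS = 0.86 V < V_ov = 2.33 V, the device is in the triode region.
I_D = k_n [V_ov · V_DS − ½ V_DS²] = 4.4 × [2.33 × 0.86 − 0.5 × 0.86²] = 7.19 mA.

Triode; I_D = 7.19 mA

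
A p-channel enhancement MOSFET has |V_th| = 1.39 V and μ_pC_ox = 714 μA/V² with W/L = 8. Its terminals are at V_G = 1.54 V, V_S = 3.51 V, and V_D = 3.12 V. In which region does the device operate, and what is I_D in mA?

Triode; I_D = 0.858 mA

V_SG = V_S − V_G = 3.51 − 1.54 = 1.97 V; V_SD = V_S − V_D = 3.51 − 3.12 = 0.39 V.
k_p = μ_pC_ox · (W/L) = 5.712 mA/V².
V_ov = V_SG − |V_th| = 1.97 − 1.39 = 0.58 V.
Since V_SD = 0.39 V < V_ov = 0.58 V, the device is in the triode region.
I_D = k_p [V_ov · V_SD − ½ V_SD²] = 5.712 × [0.58 × 0.39 − 0.5 × 0.39²] = 0.858 mA.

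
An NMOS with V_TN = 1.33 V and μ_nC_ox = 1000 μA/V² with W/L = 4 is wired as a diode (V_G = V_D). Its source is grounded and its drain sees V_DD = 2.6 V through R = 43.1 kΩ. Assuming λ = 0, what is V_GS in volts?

With gate tied to drain, V_GS = V_DS ≥ V_GS − V_TN, so the device is in saturation.
k_n = μ_nC_ox · (W/L) = 4 mA/V².
KCL at the drain: ½ k_n (V_GS − V_TN)² = (V_DD − V_GS)/R.
Let x = V_GS − 1.33. Then 86.2 x² + x − 1.27 = 0, giving x = 0.116 V (positive root), so V_GS = 1.45 V.
I_D = (V_DD − V_GS)/R = (2.6 − 1.45) / 43.1 = 0.0268 mA.

V_GS = 1.45 V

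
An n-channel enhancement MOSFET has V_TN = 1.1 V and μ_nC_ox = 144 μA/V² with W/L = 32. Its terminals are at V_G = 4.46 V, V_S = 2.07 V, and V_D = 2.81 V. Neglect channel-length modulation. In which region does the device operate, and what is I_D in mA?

V_GS = V_G − V_S = 4.46 − 2.07 = 2.39 V; V_DS = V_D − V_S = 2.81 − 2.07 = 0.74 V.
k_n = μ_nC_ox · (W/L) = 4.608 mA/V².
V_ov = V_GS − V_TN = 2.39 − 1.1 = 1.29 V.
Since V_DS = 0.74 V < V_ov = 1.29 V, the device is in the triode region.
I_D = k_n [V_ov · V_DS − ½ V_DS²] = 4.608 × [1.29 × 0.74 − 0.5 × 0.74²] = 3.14 mA.

Triode; I_D = 3.14 mA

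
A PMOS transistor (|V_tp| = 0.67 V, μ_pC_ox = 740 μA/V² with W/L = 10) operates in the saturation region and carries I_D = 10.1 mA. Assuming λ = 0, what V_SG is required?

k_p = μ_pC_ox · (W/L) = 7.4 mA/V².
In saturation I_D = ½ k_p (V_SG − |V_tp|)², so V_SG − |V_tp| = √(2 I_D / k_p) = √(2 × 10.1 / 7.4) = 1.65 V.
V_SG = 0.67 + 1.65 = 2.32 V.

V_SG = 2.32 V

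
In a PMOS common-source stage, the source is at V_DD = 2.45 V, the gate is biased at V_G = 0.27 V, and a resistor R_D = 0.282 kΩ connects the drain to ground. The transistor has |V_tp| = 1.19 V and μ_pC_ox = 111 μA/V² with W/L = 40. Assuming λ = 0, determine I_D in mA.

V_SG = V_DD − V_G = 2.45 − 0.27 = 2.18 V, so V_ov = 2.18 − 1.19 = 0.99 V.
k_p = μ_pC_ox · (W/L) = 4.44 mA/V².
Assume saturation: I_D = ½ k_p V_ov² = 0.5 × 4.44 × 0.99² = 2.18 mA, giving V_SD = V_DD − I_D R_D = 2.45 − 2.18 × 0.282 = 1.84 V.
V_SD = 1.84 V ≥ V_ov = 0.99 V, confirming saturation.

I_D = 2.18 mA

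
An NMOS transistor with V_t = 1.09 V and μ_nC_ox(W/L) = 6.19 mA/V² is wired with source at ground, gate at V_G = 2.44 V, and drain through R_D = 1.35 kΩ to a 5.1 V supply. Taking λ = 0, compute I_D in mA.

I_D = 3.41 mA

V_GS = V_G = 2.44 V, so V_ov = 2.44 − 1.09 = 1.35 V.
Assume saturation: I_D = ½ k_n V_ov² = 0.5 × 6.19 × 1.35² = 5.64 mA, giving V_DS = V_DD − I_D R_D = 5.1 − 5.64 × 1.35 = -2.51 V.
But -2.51 V < V_ov = 1.35 V, so the device is actually in triode.
In triode I_D = k_n[V_ov V_DS − ½ V_DS²] and I_D = (V_DD − V_DS)/R_D. Equating: 4.18 V_DS² − 12.28 V_DS + 5.1 = 0, giving V_DS = 0.5 V (the root below V_ov).
I_D = (5.1 − 0.5) / 1.35 = 3.41 mA.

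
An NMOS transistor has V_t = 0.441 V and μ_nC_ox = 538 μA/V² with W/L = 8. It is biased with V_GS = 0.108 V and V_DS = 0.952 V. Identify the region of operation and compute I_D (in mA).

Cutoff; I_D = 0 mA

V_GS = 0.108 V < V_t = 0.441 V, so the transistor is in cutoff.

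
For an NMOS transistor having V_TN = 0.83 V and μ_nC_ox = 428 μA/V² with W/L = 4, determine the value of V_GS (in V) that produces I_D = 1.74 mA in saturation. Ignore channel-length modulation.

V_GS = 2.26 V

k_n = μ_nC_ox · (W/L) = 1.712 mA/V².
In saturation I_D = ½ k_n (V_GS − V_TN)², so V_GS − V_TN = √(2 I_D / k_n) = √(2 × 1.74 / 1.712) = 1.43 V.
V_GS = 0.83 + 1.43 = 2.26 V.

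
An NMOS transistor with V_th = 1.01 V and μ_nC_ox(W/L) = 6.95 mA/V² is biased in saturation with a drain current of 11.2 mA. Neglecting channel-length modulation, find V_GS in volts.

V_GS = 2.81 V

In saturation I_D = ½ k_n (V_GS − V_th)², so V_GS − V_th = √(2 I_D / k_n) = √(2 × 11.2 / 6.95) = 1.8 V.
V_GS = 1.01 + 1.8 = 2.81 V.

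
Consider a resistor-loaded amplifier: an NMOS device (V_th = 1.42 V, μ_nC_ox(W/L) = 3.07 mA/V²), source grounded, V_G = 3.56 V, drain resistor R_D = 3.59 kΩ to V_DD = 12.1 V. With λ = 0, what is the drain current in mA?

I_D = 3.21 mA

V_GS = V_G = 3.56 V, so V_ov = 3.56 − 1.42 = 2.14 V.
Assume saturation: I_D = ½ k_n V_ov² = 0.5 × 3.07 × 2.14² = 7.03 mA, giving V_DS = V_DD − I_D R_D = 12.1 − 7.03 × 3.59 = -13.1 V.
But -13.1 V < V_ov = 2.14 V, so the device is actually in triode.
In triode I_D = k_n[V_ov V_DS − ½ V_DS²] and I_D = (V_DD − V_DS)/R_D. Equating: 5.51 V_DS² − 24.59 V_DS + 12.1 = 0, giving V_DS = 0.563 V (the root below V_ov).
I_D = (12.1 − 0.563) / 3.59 = 3.21 mA.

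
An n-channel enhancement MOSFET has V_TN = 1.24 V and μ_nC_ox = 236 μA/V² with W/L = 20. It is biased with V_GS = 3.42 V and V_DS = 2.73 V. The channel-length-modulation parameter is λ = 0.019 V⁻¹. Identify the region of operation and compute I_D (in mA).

k_n = μ_nC_ox · (W/L) = 4.72 mA/V².
V_ov = V_GS − V_TN = 3.42 − 1.24 = 2.18 V.
Since V_DS = 2.73 V ≥ V_ov = 2.18 V, the device is in saturation.
I_D = ½ k_n V_ov² (1 + λ V_DS) = 0.5 × 4.72 × 2.18² × (1 + 0.019 × 2.73) = 11.8 mA.

Saturation; I_D = 11.8 mA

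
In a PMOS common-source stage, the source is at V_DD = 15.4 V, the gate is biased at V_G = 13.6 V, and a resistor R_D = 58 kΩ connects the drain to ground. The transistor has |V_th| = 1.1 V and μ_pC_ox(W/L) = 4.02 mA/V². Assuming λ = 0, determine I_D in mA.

V_SG = V_DD − V_G = 15.4 − 13.6 = 1.8 V, so V_ov = 1.8 − 1.1 = 0.7 V.
Assume saturation: I_D = ½ k_p V_ov² = 0.5 × 4.02 × 0.7² = 0.985 mA, giving V_SD = V_DD − I_D R_D = 15.4 − 0.985 × 58 = -41.7 V.
But -41.7 V < V_ov = 0.7 V, so the device is actually in triode.
In triode I_D = k_p[V_ov V_SD − ½ V_SD²] and I_D = (V_DD − V_SD)/R_D. Equating: 117 V_SD² − 164.2 V_SD + 15.4 = 0, giving V_SD = 0.101 V (the root below V_ov).
I_D = (15.4 − 0.101) / 58 = 0.264 mA.

I_D = 0.264 mA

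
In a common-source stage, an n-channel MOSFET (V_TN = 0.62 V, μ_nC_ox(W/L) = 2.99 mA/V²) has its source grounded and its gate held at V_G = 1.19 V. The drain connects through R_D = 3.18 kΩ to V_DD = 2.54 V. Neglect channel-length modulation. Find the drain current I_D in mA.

V_GS = V_G = 1.19 V, so V_ov = 1.19 − 0.62 = 0.57 V.
Assume saturation: I_D = ½ k_n V_ov² = 0.5 × 2.99 × 0.57² = 0.486 mA, giving V_DS = V_DD − I_D R_D = 2.54 − 0.486 × 3.18 = 0.995 V.
V_DS = 0.995 V ≥ V_ov = 0.57 V, confirming saturation.

I_D = 0.486 mA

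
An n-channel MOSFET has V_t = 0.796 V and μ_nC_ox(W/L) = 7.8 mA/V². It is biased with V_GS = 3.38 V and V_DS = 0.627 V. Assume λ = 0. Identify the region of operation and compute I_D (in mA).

Triode; I_D = 11.1 mA

V_ov = V_GS − V_t = 3.38 − 0.796 = 2.58 V.
Since V_DS = 0.627 V < V_ov = 2.58 V, the device is in the triode region.
I_D = k_n [V_ov · V_DS − ½ V_DS²] = 7.8 × [2.58 × 0.627 − 0.5 × 0.627²] = 11.1 mA.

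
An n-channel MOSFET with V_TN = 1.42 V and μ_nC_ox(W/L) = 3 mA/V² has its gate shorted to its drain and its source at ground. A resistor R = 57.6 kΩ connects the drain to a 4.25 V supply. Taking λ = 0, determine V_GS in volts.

With gate tied to drain, V_GS = V_DS ≥ V_GS − V_TN, so the device is in saturation.
KCL at the drain: ½ k_n (V_GS − V_TN)² = (V_DD − V_GS)/R.
Let x = V_GS − 1.42. Then 86.4 x² + x − 2.83 = 0, giving x = 0.175 V (positive root), so V_GS = 1.6 V.
I_D = (V_DD − V_GS)/R = (4.25 − 1.6) / 57.6 = 0.0461 mA.

V_GS = 1.60 V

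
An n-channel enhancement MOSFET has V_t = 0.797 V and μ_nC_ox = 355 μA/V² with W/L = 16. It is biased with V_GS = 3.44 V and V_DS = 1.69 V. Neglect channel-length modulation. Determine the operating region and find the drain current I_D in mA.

k_n = μ_nC_ox · (W/L) = 5.68 mA/V².
V_ov = V_GS − V_t = 3.44 − 0.797 = 2.64 V.
Since V_DS = 1.69 V < V_ov = 2.64 V, the device is in the triode region.
I_D = k_n [V_ov · V_DS − ½ V_DS²] = 5.68 × [2.64 × 1.69 − 0.5 × 1.69²] = 17.3 mA.

Triode; I_D = 17.3 mA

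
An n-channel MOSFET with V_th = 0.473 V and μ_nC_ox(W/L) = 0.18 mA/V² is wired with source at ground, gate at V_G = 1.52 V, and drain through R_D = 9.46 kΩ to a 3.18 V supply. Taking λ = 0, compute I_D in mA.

V_GS = V_G = 1.52 V, so V_ov = 1.52 − 0.473 = 1.05 V.
Assume saturation: I_D = ½ k_n V_ov² = 0.5 × 0.18 × 1.05² = 0.0987 mA, giving V_DS = V_DD − I_D R_D = 3.18 − 0.0987 × 9.46 = 2.25 V.
V_DS = 2.25 V ≥ V_ov = 1.05 V, confirming saturation.

I_D = 0.0987 mA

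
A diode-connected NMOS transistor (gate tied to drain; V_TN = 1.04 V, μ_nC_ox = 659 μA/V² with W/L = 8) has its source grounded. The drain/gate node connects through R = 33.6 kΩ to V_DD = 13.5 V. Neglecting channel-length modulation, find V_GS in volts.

V_GS = 1.41 V

With gate tied to drain, V_GS = V_DS ≥ V_GS − V_TN, so the device is in saturation.
k_n = μ_nC_ox · (W/L) = 5.272 mA/V².
KCL at the drain: ½ k_n (V_GS − V_TN)² = (V_DD − V_GS)/R.
Let x = V_GS − 1.04. Then 88.6 x² + x − 12.46 = 0, giving x = 0.369 V (positive root), so V_GS = 1.41 V.
I_D = (V_DD − V_GS)/R = (13.5 − 1.41) / 33.6 = 0.36 mA.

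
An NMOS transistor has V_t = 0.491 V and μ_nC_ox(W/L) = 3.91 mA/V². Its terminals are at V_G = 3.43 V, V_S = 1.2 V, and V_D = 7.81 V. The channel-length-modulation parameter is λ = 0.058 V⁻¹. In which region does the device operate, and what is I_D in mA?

V_GS = V_G − V_S = 3.43 − 1.2 = 2.23 V; V_DS = V_D − V_S = 7.81 − 1.2 = 6.61 V.
V_ov = V_GS − V_t = 2.23 − 0.491 = 1.74 V.
Since V_DS = 6.61 V ≥ V_ov = 1.74 V, the device is in saturation.
I_D = ½ k_n V_ov² (1 + λ V_DS) = 0.5 × 3.91 × 1.74² × (1 + 0.058 × 6.61) = 8.18 mA.

Saturation; I_D = 8.18 mA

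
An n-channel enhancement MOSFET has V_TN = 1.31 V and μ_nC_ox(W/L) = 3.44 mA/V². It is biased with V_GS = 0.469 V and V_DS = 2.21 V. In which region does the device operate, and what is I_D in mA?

Cutoff; I_D = 0 mA

V_GS = 0.469 V < V_TN = 1.31 V, so the transistor is in cutoff.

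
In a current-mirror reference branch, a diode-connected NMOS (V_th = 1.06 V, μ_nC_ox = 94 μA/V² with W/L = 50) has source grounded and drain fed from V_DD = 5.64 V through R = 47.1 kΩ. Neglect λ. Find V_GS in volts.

With gate tied to drain, V_GS = V_DS ≥ V_GS − V_th, so the device is in saturation.
k_n = μ_nC_ox · (W/L) = 4.7 mA/V².
KCL at the drain: ½ k_n (V_GS − V_th)² = (V_DD − V_GS)/R.
Let x = V_GS − 1.06. Then 111 x² + x − 4.58 = 0, giving x = 0.199 V (positive root), so V_GS = 1.26 V.
I_D = (V_DD − V_GS)/R = (5.64 − 1.26) / 47.1 = 0.093 mA.

V_GS = 1.26 V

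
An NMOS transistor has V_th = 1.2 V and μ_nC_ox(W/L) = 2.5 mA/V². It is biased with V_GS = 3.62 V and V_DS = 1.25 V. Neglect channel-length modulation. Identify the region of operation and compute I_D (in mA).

Triode; I_D = 5.61 mA

V_ov = V_GS − V_th = 3.62 − 1.2 = 2.42 V.
Since V_DS = 1.25 V < V_ov = 2.42 V, the device is in the triode region.
I_D = k_n [V_ov · V_DS − ½ V_DS²] = 2.5 × [2.42 × 1.25 − 0.5 × 1.25²] = 5.61 mA.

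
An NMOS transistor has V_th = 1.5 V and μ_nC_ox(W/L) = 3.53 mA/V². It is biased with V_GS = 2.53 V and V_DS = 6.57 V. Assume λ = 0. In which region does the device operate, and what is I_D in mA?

Saturation; I_D = 1.87 mA

V_ov = V_GS − V_th = 2.53 − 1.5 = 1.03 V.
Since V_DS = 6.57 V ≥ V_ov = 1.03 V, the device is in saturation.
I_D = ½ k_n V_ov² = 0.5 × 3.53 × 1.03² = 1.87 mA.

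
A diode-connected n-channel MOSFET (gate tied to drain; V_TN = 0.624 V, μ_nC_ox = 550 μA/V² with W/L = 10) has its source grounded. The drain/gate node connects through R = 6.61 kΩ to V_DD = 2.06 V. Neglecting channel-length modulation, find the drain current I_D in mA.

With gate tied to drain, V_GS = V_DS ≥ V_GS − V_TN, so the device is in saturation.
k_n = μ_nC_ox · (W/L) = 5.5 mA/V².
KCL at the drain: ½ k_n (V_GS − V_TN)² = (V_DD − V_GS)/R.
Let x = V_GS − 0.624. Then 18.2 x² + x − 1.436 = 0, giving x = 0.255 V (positive root), so V_GS = 0.879 V.
I_D = (V_DD − V_GS)/R = (2.06 − 0.879) / 6.61 = 0.179 mA.

I_D = 0.179 mA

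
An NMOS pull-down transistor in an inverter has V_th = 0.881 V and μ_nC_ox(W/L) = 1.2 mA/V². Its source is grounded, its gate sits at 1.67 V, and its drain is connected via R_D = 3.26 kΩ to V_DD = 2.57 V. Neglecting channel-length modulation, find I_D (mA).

I_D = 0.374 mA

V_GS = V_G = 1.67 V, so V_ov = 1.67 − 0.881 = 0.789 V.
Assume saturation: I_D = ½ k_n V_ov² = 0.5 × 1.2 × 0.789² = 0.374 mA, giving V_DS = V_DD − I_D R_D = 2.57 − 0.374 × 3.26 = 1.35 V.
V_DS = 1.35 V ≥ V_ov = 0.789 V, confirming saturation.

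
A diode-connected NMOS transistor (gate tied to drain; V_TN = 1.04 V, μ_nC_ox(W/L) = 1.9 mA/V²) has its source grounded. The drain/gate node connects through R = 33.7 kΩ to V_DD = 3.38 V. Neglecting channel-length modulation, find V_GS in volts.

With gate tied to drain, V_GS = V_DS ≥ V_GS − V_TN, so the device is in saturation.
KCL at the drain: ½ k_n (V_GS − V_TN)² = (V_DD − V_GS)/R.
Let x = V_GS − 1.04. Then 32 x² + x − 2.34 = 0, giving x = 0.255 V (positive root), so V_GS = 1.3 V.
I_D = (V_DD − V_GS)/R = (3.38 − 1.3) / 33.7 = 0.0619 mA.

V_GS = 1.30 V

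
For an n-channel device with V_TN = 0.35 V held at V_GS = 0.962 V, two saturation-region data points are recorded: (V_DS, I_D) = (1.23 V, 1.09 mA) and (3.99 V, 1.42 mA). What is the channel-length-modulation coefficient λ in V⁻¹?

With V_GS fixed, I_D ∝ (1 + λ V_DS) in saturation, so I_D2/I_D1 = (1 + λ V_DS2)/(1 + λ V_DS1).
1.42/1.09 = 1.303 = (1 + 3.99 λ)/(1 + 1.23 λ).
Solving: λ (I_D1 V_DS2 − I_D2 V_DS1) = I_D2 − I_D1, so λ = (1.42 − 1.09) / (1.09 × 3.99 − 1.42 × 1.23) = 0.33 / 2.6 = 0.127 V⁻¹.

λ = 0.127 V⁻¹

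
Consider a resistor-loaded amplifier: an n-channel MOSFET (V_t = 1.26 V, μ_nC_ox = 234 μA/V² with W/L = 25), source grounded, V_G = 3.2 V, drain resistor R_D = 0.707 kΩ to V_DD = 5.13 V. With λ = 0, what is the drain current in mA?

V_GS = V_G = 3.2 V, so V_ov = 3.2 − 1.26 = 1.94 V.
k_n = μ_nC_ox · (W/L) = 5.85 mA/V².
Assume saturation: I_D = ½ k_n V_ov² = 0.5 × 5.85 × 1.94² = 11 mA, giving V_DS = V_DD − I_D R_D = 5.13 − 11 × 0.707 = -2.65 V.
But -2.65 V < V_ov = 1.94 V, so the device is actually in triode.
In triode I_D = k_n[V_ov V_DS − ½ V_DS²] and I_D = (V_DD − V_DS)/R_D. Equating: 2.07 V_DS² − 9.024 V_DS + 5.13 = 0, giving V_DS = 0.672 V (the root below V_ov).
I_D = (5.13 − 0.672) / 0.707 = 6.31 mA.

I_D = 6.31 mA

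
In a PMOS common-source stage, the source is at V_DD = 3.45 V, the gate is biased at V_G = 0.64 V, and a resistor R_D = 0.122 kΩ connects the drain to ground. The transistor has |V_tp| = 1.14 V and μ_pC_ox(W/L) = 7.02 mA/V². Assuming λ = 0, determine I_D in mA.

I_D = 9.79 mA

V_SG = V_DD − V_G = 3.45 − 0.64 = 2.81 V, so V_ov = 2.81 − 1.14 = 1.67 V.
Assume saturation: I_D = ½ k_p V_ov² = 0.5 × 7.02 × 1.67² = 9.79 mA, giving V_SD = V_DD − I_D R_D = 3.45 − 9.79 × 0.122 = 2.26 V.
V_SD = 2.26 V ≥ V_ov = 1.67 V, confirming saturation.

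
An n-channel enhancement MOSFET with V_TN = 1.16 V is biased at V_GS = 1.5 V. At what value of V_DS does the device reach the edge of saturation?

V_DS,sat = 0.340 V

The boundary between triode and saturation is V_DS = V_GS − V_TN = V_ov.
V_ov = 1.5 − 1.16 = 0.34 V.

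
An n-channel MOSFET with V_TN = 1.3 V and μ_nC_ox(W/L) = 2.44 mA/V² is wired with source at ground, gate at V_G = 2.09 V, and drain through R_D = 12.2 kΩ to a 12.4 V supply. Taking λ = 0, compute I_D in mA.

I_D = 0.761 mA

V_GS = V_G = 2.09 V, so V_ov = 2.09 − 1.3 = 0.79 V.
Assume saturation: I_D = ½ k_n V_ov² = 0.5 × 2.44 × 0.79² = 0.761 mA, giving V_DS = V_DD − I_D R_D = 12.4 − 0.761 × 12.2 = 3.11 V.
V_DS = 3.11 V ≥ V_ov = 0.79 V, confirming saturation.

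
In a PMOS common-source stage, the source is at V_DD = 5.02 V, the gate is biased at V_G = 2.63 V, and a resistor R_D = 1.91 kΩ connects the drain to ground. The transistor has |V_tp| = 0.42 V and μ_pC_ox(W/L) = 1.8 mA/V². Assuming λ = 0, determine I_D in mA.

I_D = 2.22 mA

V_SG = V_DD − V_G = 5.02 − 2.63 = 2.39 V, so V_ov = 2.39 − 0.42 = 1.97 V.
Assume saturation: I_D = ½ k_p V_ov² = 0.5 × 1.8 × 1.97² = 3.49 mA, giving V_SD = V_DD − I_D R_D = 5.02 − 3.49 × 1.91 = -1.65 V.
But -1.65 V < V_ov = 1.97 V, so the device is actually in triode.
In triode I_D = k_p[V_ov V_SD − ½ V_SD²] and I_D = (V_DD − V_SD)/R_D. Equating: 1.72 V_SD² − 7.773 V_SD + 5.02 = 0, giving V_SD = 0.781 V (the root below V_ov).
I_D = (5.02 − 0.781) / 1.91 = 2.22 mA.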